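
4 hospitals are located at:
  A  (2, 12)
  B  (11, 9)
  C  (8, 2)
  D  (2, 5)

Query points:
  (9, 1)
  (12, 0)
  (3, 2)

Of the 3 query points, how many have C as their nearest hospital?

2

(9, 1) — d² to each: A:170, B:68, C:2, D:65 → nearest is C
(12, 0) — d² to each: A:244, B:82, C:20, D:125 → nearest is C
(3, 2) — d² to each: A:101, B:113, C:25, D:10 → nearest is D
2 of the 3 points have C as nearest.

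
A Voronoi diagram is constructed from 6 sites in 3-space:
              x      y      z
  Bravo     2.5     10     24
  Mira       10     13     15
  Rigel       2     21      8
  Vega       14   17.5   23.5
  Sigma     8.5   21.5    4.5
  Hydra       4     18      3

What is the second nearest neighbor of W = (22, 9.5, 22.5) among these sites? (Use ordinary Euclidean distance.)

Mira

Squared Euclidean distances:
d²(W, Bravo) = (22−2.5)² + (9.5−10)² + (22.5−24)² = 380.25 + 0.25 + 2.25 = 382.75
d²(W, Mira) = (22−10)² + (9.5−13)² + (22.5−15)² = 144 + 12.25 + 56.25 = 212.5
d²(W, Rigel) = (22−2)² + (9.5−21)² + (22.5−8)² = 400 + 132.25 + 210.25 = 742.5
d²(W, Vega) = (22−14)² + (9.5−17.5)² + (22.5−23.5)² = 64 + 64 + 1 = 129
d²(W, Sigma) = (22−8.5)² + (9.5−21.5)² + (22.5−4.5)² = 182.25 + 144 + 324 = 650.25
d²(W, Hydra) = (22−4)² + (9.5−18)² + (22.5−3)² = 324 + 72.25 + 380.25 = 776.5
Sorted ascending: Vega, Mira, Bravo, … — the second-nearest is Mira.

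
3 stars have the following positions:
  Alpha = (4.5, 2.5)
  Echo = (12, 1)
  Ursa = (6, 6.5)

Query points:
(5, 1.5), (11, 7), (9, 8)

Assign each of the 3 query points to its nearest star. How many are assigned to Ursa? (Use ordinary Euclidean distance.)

2

(5, 1.5) — d² to each: Alpha:1.25, Echo:49.25, Ursa:26 → nearest is Alpha
(11, 7) — d² to each: Alpha:62.5, Echo:37, Ursa:25.25 → nearest is Ursa
(9, 8) — d² to each: Alpha:50.5, Echo:58, Ursa:11.25 → nearest is Ursa
2 of the 3 points have Ursa as nearest.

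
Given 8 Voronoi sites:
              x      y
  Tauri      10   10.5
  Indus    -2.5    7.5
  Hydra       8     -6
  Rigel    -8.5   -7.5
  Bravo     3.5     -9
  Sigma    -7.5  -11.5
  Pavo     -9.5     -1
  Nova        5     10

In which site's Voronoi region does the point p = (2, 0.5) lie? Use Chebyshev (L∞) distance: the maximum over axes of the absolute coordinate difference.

d(p, Tauri) = max(8, 10) = 10
d(p, Indus) = max(4.5, 7) = 7
d(p, Hydra) = max(6, 6.5) = 6.5
d(p, Rigel) = max(10.5, 8) = 10.5
d(p, Bravo) = max(1.5, 9.5) = 9.5
d(p, Sigma) = max(9.5, 12) = 12
d(p, Pavo) = max(11.5, 1.5) = 11.5
d(p, Nova) = max(3, 9.5) = 9.5
Minimum is at Hydra.

Hydra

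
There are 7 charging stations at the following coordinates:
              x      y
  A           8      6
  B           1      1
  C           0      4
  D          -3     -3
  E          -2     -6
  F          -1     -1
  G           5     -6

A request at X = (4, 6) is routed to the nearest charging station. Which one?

A

Compare squared distances (the ordering matches that of the actual distances):
|XA|² = (4−8)² + (6−6)² = 16 + 0 = 16
|XB|² = (4−1)² + (6−1)² = 9 + 25 = 34
|XC|² = (4−0)² + (6−4)² = 16 + 4 = 20
|XD|² = (4−(-3))² + (6−(-3))² = 49 + 81 = 130
|XE|² = (4−(-2))² + (6−(-6))² = 36 + 144 = 180
|XF|² = (4−(-1))² + (6−(-1))² = 25 + 49 = 74
|XG|² = (4−5)² + (6−(-6))² = 1 + 144 = 145
Minimum is at A.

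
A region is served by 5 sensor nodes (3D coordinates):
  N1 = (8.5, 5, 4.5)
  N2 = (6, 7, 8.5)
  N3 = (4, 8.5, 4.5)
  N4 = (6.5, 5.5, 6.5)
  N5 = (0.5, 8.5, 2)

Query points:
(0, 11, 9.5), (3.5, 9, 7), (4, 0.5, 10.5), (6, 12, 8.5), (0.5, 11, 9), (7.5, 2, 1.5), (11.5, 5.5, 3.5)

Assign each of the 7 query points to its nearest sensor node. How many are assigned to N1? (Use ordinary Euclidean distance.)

2

(0, 11, 9.5) — d² to each: N1:133.25, N2:53, N3:47.25, N4:81.5, N5:62.75 → nearest is N3
(3.5, 9, 7) — d² to each: N1:47.25, N2:12.5, N3:6.75, N4:21.5, N5:34.25 → nearest is N3
(4, 0.5, 10.5) — d² to each: N1:76.5, N2:50.25, N3:100, N4:47.25, N5:148.5 → nearest is N4
(6, 12, 8.5) — d² to each: N1:71.25, N2:25, N3:32.25, N4:46.5, N5:84.75 → nearest is N2
(0.5, 11, 9) — d² to each: N1:120.25, N2:46.5, N3:38.75, N4:72.5, N5:55.25 → nearest is N3
(7.5, 2, 1.5) — d² to each: N1:19, N2:76.25, N3:63.5, N4:38.25, N5:91.5 → nearest is N1
(11.5, 5.5, 3.5) — d² to each: N1:10.25, N2:57.5, N3:66.25, N4:34, N5:132.25 → nearest is N1
2 of the 7 points have N1 as nearest.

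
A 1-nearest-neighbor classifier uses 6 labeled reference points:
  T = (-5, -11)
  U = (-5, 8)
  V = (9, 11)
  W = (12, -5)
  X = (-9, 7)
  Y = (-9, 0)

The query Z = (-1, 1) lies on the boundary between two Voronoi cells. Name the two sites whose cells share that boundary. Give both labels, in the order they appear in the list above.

U and Y

Squared distances from Z to each site:
|ZT|² = (-1−(-5))² + (1−(-11))² = 16 + 144 = 160
|ZU|² = (-1−(-5))² + (1−8)² = 16 + 49 = 65
|ZV|² = (-1−9)² + (1−11)² = 100 + 100 = 200
|ZW|² = (-1−12)² + (1−(-5))² = 169 + 36 = 205
|ZX|² = (-1−(-9))² + (1−7)² = 64 + 36 = 100
|ZY|² = (-1−(-9))² + (1−0)² = 64 + 1 = 65
Z is equidistant from U and Y (both at squared distance 65), and every other site is strictly farther — so Z lies on the U–Y Voronoi edge.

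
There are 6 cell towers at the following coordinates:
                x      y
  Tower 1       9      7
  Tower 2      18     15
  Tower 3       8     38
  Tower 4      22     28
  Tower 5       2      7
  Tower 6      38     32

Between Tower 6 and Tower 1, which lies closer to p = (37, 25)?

Compare squared distances:
d²(p, Tower 6) = (37−38)² + (25−32)² = 1 + 49 = 50
d²(p, Tower 1) = (37−9)² + (25−7)² = 784 + 324 = 1108
50 < 1108, so Tower 6 is closer.

Tower 6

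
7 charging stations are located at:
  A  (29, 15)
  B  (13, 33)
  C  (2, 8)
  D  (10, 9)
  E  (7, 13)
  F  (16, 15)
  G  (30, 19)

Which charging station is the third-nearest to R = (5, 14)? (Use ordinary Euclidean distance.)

D

Since √ is increasing, it suffices to compare squared distances:
|RA|² = (5−29)² + (14−15)² = 576 + 1 = 577
|RB|² = (5−13)² + (14−33)² = 64 + 361 = 425
|RC|² = (5−2)² + (14−8)² = 9 + 36 = 45
|RD|² = (5−10)² + (14−9)² = 25 + 25 = 50
|RE|² = (5−7)² + (14−13)² = 4 + 1 = 5
|RF|² = (5−16)² + (14−15)² = 121 + 1 = 122
|RG|² = (5−30)² + (14−19)² = 625 + 25 = 650
Sorted ascending: E, C, D, F, … — the third-nearest is D.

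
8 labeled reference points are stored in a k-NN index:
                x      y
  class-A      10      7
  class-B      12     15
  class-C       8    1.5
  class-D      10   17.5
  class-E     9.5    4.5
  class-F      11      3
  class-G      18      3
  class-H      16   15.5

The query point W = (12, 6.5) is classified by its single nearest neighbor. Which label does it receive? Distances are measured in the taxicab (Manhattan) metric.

d(W, class-A) = |12−10| + |6.5−7| = 2 + 0.5 = 2.5
d(W, class-B) = |12−12| + |6.5−15| = 0 + 8.5 = 8.5
d(W, class-C) = |12−8| + |6.5−1.5| = 4 + 5 = 9
d(W, class-D) = |12−10| + |6.5−17.5| = 2 + 11 = 13
d(W, class-E) = |12−9.5| + |6.5−4.5| = 2.5 + 2 = 4.5
d(W, class-F) = |12−11| + |6.5−3| = 1 + 3.5 = 4.5
d(W, class-G) = |12−18| + |6.5−3| = 6 + 3.5 = 9.5
d(W, class-H) = |12−16| + |6.5−15.5| = 4 + 9 = 13
class-A is nearest.

class-A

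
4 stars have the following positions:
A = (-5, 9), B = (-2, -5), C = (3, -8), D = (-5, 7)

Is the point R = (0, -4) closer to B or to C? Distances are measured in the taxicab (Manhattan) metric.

B

d(R,B) = |0−(-2)| + |-4−(-5)| = 2 + 1 = 3
d(R,C) = |0−3| + |-4−(-8)| = 3 + 4 = 7
3 < 7, so B is closer.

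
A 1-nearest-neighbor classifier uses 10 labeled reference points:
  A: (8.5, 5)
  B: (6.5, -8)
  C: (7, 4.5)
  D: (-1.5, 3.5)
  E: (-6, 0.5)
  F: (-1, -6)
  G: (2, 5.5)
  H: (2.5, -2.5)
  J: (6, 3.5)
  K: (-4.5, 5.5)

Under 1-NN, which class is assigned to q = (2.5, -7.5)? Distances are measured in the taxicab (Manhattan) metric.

B

d(q,A) = 6 + 12.5 = 18.5
d(q,B) = 4 + 0.5 = 4.5
d(q,C) = 4.5 + 12 = 16.5
d(q,D) = 4 + 11 = 15
d(q,E) = 8.5 + 8 = 16.5
d(q,F) = 3.5 + 1.5 = 5
d(q,G) = 0.5 + 13 = 13.5
d(q,H) = 0 + 5 = 5
d(q,J) = 3.5 + 11 = 14.5
d(q,K) = 7 + 13 = 20
B is nearest.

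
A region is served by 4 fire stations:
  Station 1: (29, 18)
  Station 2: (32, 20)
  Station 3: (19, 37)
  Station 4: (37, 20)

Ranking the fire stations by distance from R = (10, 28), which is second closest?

Station 1

Squared Euclidean distances:
d²(R, Station 1) = (10−29)² + (28−18)² = 361 + 100 = 461
d²(R, Station 2) = (10−32)² + (28−20)² = 484 + 64 = 548
d²(R, Station 3) = (10−19)² + (28−37)² = 81 + 81 = 162
d²(R, Station 4) = (10−37)² + (28−20)² = 729 + 64 = 793
Sorted ascending: Station 3, Station 1, Station 2, … — the second-nearest is Station 1.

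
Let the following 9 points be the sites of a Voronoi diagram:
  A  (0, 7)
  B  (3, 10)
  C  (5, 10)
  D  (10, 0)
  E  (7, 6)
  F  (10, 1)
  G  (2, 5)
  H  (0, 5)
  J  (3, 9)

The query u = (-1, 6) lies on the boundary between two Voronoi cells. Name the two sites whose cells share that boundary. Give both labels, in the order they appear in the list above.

A and H

Squared distances from u to each site:
|uA|² = (-1−0)² + (6−7)² = 1 + 1 = 2
|uB|² = (-1−3)² + (6−10)² = 16 + 16 = 32
|uC|² = (-1−5)² + (6−10)² = 36 + 16 = 52
|uD|² = (-1−10)² + (6−0)² = 121 + 36 = 157
|uE|² = (-1−7)² + (6−6)² = 64 + 0 = 64
|uF|² = (-1−10)² + (6−1)² = 121 + 25 = 146
|uG|² = (-1−2)² + (6−5)² = 9 + 1 = 10
|uH|² = (-1−0)² + (6−5)² = 1 + 1 = 2
|uJ|² = (-1−3)² + (6−9)² = 16 + 9 = 25
u is equidistant from A and H (both at squared distance 2), and every other site is strictly farther — so u lies on the A–H Voronoi edge.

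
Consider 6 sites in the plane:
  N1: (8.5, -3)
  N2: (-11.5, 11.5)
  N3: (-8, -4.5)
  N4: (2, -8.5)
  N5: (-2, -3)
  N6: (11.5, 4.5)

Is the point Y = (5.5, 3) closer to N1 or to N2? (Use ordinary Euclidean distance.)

N1

Compare squared distances:
|YN1|² = (5.5−8.5)² + (3−(-3))² = 9 + 36 = 45
|YN2|² = (5.5−(-11.5))² + (3−11.5)² = 289 + 72.25 = 361.25
45 < 361.25, so N1 is closer.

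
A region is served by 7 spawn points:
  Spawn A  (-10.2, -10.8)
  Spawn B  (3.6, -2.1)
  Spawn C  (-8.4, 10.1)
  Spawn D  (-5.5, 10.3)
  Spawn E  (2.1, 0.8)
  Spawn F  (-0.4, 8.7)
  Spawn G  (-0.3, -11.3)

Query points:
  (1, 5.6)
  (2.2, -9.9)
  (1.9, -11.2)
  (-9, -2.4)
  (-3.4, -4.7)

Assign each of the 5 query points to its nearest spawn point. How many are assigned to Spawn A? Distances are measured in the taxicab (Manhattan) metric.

1

(1, 5.6) — d to each: Spawn A:27.6, Spawn B:10.3, Spawn C:13.9, Spawn D:11.2, Spawn E:5.9, Spawn F:4.5, Spawn G:18.2 → nearest is Spawn F
(2.2, -9.9) — d to each: Spawn A:13.3, Spawn B:9.2, Spawn C:30.6, Spawn D:27.9, Spawn E:10.8, Spawn F:21.2, Spawn G:3.9 → nearest is Spawn G
(1.9, -11.2) — d to each: Spawn A:12.5, Spawn B:10.8, Spawn C:31.6, Spawn D:28.9, Spawn E:12.2, Spawn F:22.2, Spawn G:2.3 → nearest is Spawn G
(-9, -2.4) — d to each: Spawn A:9.6, Spawn B:12.9, Spawn C:13.1, Spawn D:16.2, Spawn E:14.3, Spawn F:19.7, Spawn G:17.6 → nearest is Spawn A
(-3.4, -4.7) — d to each: Spawn A:12.9, Spawn B:9.6, Spawn C:19.8, Spawn D:17.1, Spawn E:11, Spawn F:16.4, Spawn G:9.7 → nearest is Spawn B
1 of the 5 points has Spawn A as nearest.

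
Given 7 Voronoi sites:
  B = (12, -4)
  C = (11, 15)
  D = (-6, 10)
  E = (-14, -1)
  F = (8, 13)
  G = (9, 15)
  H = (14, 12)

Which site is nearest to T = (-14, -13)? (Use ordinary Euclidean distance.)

Compare squared distances (the ordering matches that of the actual distances):
|TB|² = (-14−12)² + (-13−(-4))² = 676 + 81 = 757
|TC|² = (-14−11)² + (-13−15)² = 625 + 784 = 1409
|TD|² = (-14−(-6))² + (-13−10)² = 64 + 529 = 593
|TE|² = (-14−(-14))² + (-13−(-1))² = 0 + 144 = 144
|TF|² = (-14−8)² + (-13−13)² = 484 + 676 = 1160
|TG|² = (-14−9)² + (-13−15)² = 529 + 784 = 1313
|TH|² = (-14−14)² + (-13−12)² = 784 + 625 = 1409
Minimum is at E.

E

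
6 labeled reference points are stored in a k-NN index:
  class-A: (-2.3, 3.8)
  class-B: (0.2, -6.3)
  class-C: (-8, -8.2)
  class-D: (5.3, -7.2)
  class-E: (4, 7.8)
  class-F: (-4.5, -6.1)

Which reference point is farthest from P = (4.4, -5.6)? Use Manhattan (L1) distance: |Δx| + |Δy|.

class-A

d(P, class-A) = |4.4−(-2.3)| + |-5.6−3.8| = 6.7 + 9.4 = 16.1
d(P, class-B) = |4.4−0.2| + |-5.6−(-6.3)| = 4.2 + 0.7 = 4.9
d(P, class-C) = |4.4−(-8)| + |-5.6−(-8.2)| = 12.4 + 2.6 = 15
d(P, class-D) = |4.4−5.3| + |-5.6−(-7.2)| = 0.9 + 1.6 = 2.5
d(P, class-E) = |4.4−4| + |-5.6−7.8| = 0.4 + 13.4 = 13.8
d(P, class-F) = |4.4−(-4.5)| + |-5.6−(-6.1)| = 8.9 + 0.5 = 9.4
The largest is to class-A.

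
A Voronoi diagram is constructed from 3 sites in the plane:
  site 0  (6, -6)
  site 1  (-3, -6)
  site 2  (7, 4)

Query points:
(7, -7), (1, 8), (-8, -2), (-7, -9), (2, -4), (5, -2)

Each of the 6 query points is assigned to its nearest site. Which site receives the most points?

(7, -7) — d² to each: site 0:2, site 1:101, site 2:121 → nearest is site 0
(1, 8) — d² to each: site 0:221, site 1:212, site 2:52 → nearest is site 2
(-8, -2) — d² to each: site 0:212, site 1:41, site 2:261 → nearest is site 1
(-7, -9) — d² to each: site 0:178, site 1:25, site 2:365 → nearest is site 1
(2, -4) — d² to each: site 0:20, site 1:29, site 2:89 → nearest is site 0
(5, -2) — d² to each: site 0:17, site 1:80, site 2:40 → nearest is site 0
Tally — site 0:3, site 1:2, site 2:1. site 0 captures the most (3).

site 0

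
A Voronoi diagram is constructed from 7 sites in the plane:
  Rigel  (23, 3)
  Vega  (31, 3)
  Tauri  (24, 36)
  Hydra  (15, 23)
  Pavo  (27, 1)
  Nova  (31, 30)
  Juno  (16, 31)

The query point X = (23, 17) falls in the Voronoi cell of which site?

Hydra

Compare squared distances (the ordering matches that of the actual distances):
d²(X, Rigel) = (23−23)² + (17−3)² = 0 + 196 = 196
d²(X, Vega) = (23−31)² + (17−3)² = 64 + 196 = 260
d²(X, Tauri) = (23−24)² + (17−36)² = 1 + 361 = 362
d²(X, Hydra) = (23−15)² + (17−23)² = 64 + 36 = 100
d²(X, Pavo) = (23−27)² + (17−1)² = 16 + 256 = 272
d²(X, Nova) = (23−31)² + (17−30)² = 64 + 169 = 233
d²(X, Juno) = (23−16)² + (17−31)² = 49 + 196 = 245
Hydra is nearest.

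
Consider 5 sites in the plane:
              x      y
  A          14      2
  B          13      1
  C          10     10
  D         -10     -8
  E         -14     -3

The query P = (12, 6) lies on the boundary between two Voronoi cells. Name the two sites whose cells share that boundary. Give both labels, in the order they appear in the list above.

Squared distances from P to each site:
|PA|² = (12−14)² + (6−2)² = 4 + 16 = 20
|PB|² = (12−13)² + (6−1)² = 1 + 25 = 26
|PC|² = (12−10)² + (6−10)² = 4 + 16 = 20
|PD|² = (12−(-10))² + (6−(-8))² = 484 + 196 = 680
|PE|² = (12−(-14))² + (6−(-3))² = 676 + 81 = 757
P is equidistant from A and C (both at squared distance 20), and every other site is strictly farther — so P lies on the A–C Voronoi edge.

A and C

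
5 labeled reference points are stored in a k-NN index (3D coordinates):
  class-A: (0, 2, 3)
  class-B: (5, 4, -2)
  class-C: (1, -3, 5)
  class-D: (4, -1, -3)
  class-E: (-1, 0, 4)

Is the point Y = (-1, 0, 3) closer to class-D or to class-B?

Compare squared distances:
d²(Y, class-D) = (-1−4)² + (0−(-1))² + (3−(-3))² = 25 + 1 + 36 = 62
d²(Y, class-B) = (-1−5)² + (0−4)² + (3−(-2))² = 36 + 16 + 25 = 77
62 < 77, so class-D is closer.

class-D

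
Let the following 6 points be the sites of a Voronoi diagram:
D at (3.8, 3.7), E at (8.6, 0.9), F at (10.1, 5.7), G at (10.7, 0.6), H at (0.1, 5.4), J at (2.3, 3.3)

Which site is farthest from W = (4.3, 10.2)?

Compare squared distances (the ordering matches that of the actual distances):
|WD|² = (4.3−3.8)² + (10.2−3.7)² = 0.25 + 42.25 = 42.5
|WE|² = (4.3−8.6)² + (10.2−0.9)² = 18.49 + 86.49 = 104.98
|WF|² = (4.3−10.1)² + (10.2−5.7)² = 33.64 + 20.25 = 53.89
|WG|² = (4.3−10.7)² + (10.2−0.6)² = 40.96 + 92.16 = 133.12
|WH|² = (4.3−0.1)² + (10.2−5.4)² = 17.64 + 23.04 = 40.68
|WJ|² = (4.3−2.3)² + (10.2−3.3)² = 4 + 47.61 = 51.61
The largest is to G.

G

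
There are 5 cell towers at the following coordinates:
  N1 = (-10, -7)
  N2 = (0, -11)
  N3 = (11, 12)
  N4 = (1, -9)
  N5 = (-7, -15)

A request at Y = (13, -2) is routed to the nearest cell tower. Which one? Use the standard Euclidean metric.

Squared Euclidean distances:
|YN1|² = 529 + 25 = 554
|YN2|² = 169 + 81 = 250
|YN3|² = 4 + 196 = 200
|YN4|² = 144 + 49 = 193
|YN5|² = 400 + 169 = 569
The smallest is to N4, so Y lies in the Voronoi region of N4.

N4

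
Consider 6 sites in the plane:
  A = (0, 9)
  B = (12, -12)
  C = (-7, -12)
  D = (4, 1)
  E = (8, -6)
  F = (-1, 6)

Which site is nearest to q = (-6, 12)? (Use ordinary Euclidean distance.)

A

Squared Euclidean distances:
|qA|² = (-6−0)² + (12−9)² = 36 + 9 = 45
|qB|² = (-6−12)² + (12−(-12))² = 324 + 576 = 900
|qC|² = (-6−(-7))² + (12−(-12))² = 1 + 576 = 577
|qD|² = (-6−4)² + (12−1)² = 100 + 121 = 221
|qE|² = (-6−8)² + (12−(-6))² = 196 + 324 = 520
|qF|² = (-6−(-1))² + (12−6)² = 25 + 36 = 61
The smallest is to A, so q lies in the Voronoi region of A.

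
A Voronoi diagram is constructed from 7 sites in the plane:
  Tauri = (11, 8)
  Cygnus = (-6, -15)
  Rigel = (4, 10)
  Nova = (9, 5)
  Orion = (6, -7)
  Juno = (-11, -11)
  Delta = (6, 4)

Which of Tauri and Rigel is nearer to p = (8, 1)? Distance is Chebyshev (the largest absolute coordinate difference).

d(p, Tauri) = max(3, 7) = 7
d(p, Rigel) = max(4, 9) = 9
7 < 9, so Tauri is closer.

Tauri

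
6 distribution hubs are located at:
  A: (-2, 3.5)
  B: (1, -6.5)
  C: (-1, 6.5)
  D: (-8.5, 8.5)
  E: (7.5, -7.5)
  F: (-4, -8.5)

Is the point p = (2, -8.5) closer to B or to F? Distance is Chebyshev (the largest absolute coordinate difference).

d(p,B) = max(1, 2) = 2
d(p,F) = max(6, 0) = 6
2 < 6, so B is closer.

B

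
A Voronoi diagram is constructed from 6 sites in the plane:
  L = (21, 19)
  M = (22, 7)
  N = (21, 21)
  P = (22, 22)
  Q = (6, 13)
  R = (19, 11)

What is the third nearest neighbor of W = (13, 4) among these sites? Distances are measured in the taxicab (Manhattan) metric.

d(W,L) = |13−21| + |4−19| = 8 + 15 = 23
d(W,M) = |13−22| + |4−7| = 9 + 3 = 12
d(W,N) = |13−21| + |4−21| = 8 + 17 = 25
d(W,P) = |13−22| + |4−22| = 9 + 18 = 27
d(W,Q) = |13−6| + |4−13| = 7 + 9 = 16
d(W,R) = |13−19| + |4−11| = 6 + 7 = 13
Sorted ascending: M, R, Q, L, … — the third-nearest is Q.

Q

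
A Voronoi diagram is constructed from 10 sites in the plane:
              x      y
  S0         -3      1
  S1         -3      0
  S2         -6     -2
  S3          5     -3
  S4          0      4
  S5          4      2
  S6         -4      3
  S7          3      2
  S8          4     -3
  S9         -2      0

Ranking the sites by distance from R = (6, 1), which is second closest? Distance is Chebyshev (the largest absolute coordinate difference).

S7

d(R,S0) = max(9, 0) = 9
d(R,S1) = max(9, 1) = 9
d(R,S2) = max(12, 3) = 12
d(R,S3) = max(1, 4) = 4
d(R,S4) = max(6, 3) = 6
d(R,S5) = max(2, 1) = 2
d(R,S6) = max(10, 2) = 10
d(R,S7) = max(3, 1) = 3
d(R,S8) = max(2, 4) = 4
d(R,S9) = max(8, 1) = 8
Sorted ascending: S5, S7, S3, … — the second-nearest is S7.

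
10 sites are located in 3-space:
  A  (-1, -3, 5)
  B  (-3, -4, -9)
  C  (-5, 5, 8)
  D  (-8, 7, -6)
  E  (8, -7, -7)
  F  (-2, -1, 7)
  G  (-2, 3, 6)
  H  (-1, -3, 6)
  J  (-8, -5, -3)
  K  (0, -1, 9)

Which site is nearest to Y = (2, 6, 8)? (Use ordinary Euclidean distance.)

Since √ is increasing, it suffices to compare squared distances:
|YA|² = 9 + 81 + 9 = 99
|YB|² = 25 + 100 + 289 = 414
|YC|² = 49 + 1 + 0 = 50
|YD|² = 100 + 1 + 196 = 297
|YE|² = 36 + 169 + 225 = 430
|YF|² = 16 + 49 + 1 = 66
|YG|² = 16 + 9 + 4 = 29
|YH|² = 9 + 81 + 4 = 94
|YJ|² = 100 + 121 + 121 = 342
|YK|² = 4 + 49 + 1 = 54
The smallest is to G, so Y lies in the Voronoi region of G.

G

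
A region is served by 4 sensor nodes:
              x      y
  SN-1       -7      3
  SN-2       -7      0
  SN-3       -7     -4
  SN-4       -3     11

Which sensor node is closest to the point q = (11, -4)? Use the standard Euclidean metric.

Since √ is increasing, it suffices to compare squared distances:
d²(q, SN-1) = (11−(-7))² + (-4−3)² = 324 + 49 = 373
d²(q, SN-2) = (11−(-7))² + (-4−0)² = 324 + 16 = 340
d²(q, SN-3) = (11−(-7))² + (-4−(-4))² = 324 + 0 = 324
d²(q, SN-4) = (11−(-3))² + (-4−11)² = 196 + 225 = 421
Minimum is at SN-3.

SN-3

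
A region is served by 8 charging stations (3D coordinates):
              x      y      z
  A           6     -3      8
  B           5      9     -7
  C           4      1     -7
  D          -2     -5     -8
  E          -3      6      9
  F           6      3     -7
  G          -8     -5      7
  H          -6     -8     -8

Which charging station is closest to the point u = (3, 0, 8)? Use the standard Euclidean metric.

A

Squared Euclidean distances:
|uA|² = 9 + 9 + 0 = 18
|uB|² = 4 + 81 + 225 = 310
|uC|² = 1 + 1 + 225 = 227
|uD|² = 25 + 25 + 256 = 306
|uE|² = 36 + 36 + 1 = 73
|uF|² = 9 + 9 + 225 = 243
|uG|² = 121 + 25 + 1 = 147
|uH|² = 81 + 64 + 256 = 401
A is nearest.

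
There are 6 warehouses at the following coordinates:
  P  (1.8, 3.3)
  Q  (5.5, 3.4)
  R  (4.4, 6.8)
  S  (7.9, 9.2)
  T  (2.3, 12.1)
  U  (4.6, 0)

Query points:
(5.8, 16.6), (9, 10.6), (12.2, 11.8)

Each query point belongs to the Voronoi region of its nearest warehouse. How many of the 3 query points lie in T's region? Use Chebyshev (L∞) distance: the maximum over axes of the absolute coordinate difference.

1

(5.8, 16.6) — d to each: P:13.3, Q:13.2, R:9.8, S:7.4, T:4.5, U:16.6 → nearest is T
(9, 10.6) — d to each: P:7.3, Q:7.2, R:4.6, S:1.4, T:6.7, U:10.6 → nearest is S
(12.2, 11.8) — d to each: P:10.4, Q:8.4, R:7.8, S:4.3, T:9.9, U:11.8 → nearest is S
1 of the 3 points has T as nearest.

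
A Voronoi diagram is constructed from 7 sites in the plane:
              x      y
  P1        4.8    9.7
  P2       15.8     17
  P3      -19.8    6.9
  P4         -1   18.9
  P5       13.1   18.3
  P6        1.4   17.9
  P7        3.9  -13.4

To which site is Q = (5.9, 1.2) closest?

P1

Since √ is increasing, it suffices to compare squared distances:
|QP1|² = 1.21 + 72.25 = 73.46
|QP2|² = 98.01 + 249.64 = 347.65
|QP3|² = 660.49 + 32.49 = 692.98
|QP4|² = 47.61 + 313.29 = 360.9
|QP5|² = 51.84 + 292.41 = 344.25
|QP6|² = 20.25 + 278.89 = 299.14
|QP7|² = 4 + 213.16 = 217.16
P1 is nearest.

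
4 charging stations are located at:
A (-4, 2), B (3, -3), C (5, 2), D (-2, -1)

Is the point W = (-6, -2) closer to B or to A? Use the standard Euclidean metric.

Compare squared distances:
|WB|² = (-6−3)² + (-2−(-3))² = 81 + 1 = 82
|WA|² = (-6−(-4))² + (-2−2)² = 4 + 16 = 20
82 > 20, so A is closer.

A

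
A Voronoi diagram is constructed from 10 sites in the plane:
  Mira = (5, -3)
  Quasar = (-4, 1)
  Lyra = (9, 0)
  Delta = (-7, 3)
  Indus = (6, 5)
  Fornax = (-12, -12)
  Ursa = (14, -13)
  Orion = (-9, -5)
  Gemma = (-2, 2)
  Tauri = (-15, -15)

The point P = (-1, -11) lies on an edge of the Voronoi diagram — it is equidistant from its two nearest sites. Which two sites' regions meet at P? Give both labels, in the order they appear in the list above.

Mira and Orion

Squared distances from P to each site:
d²(P, Mira) = 36 + 64 = 100
d²(P, Quasar) = 9 + 144 = 153
d²(P, Lyra) = 100 + 121 = 221
d²(P, Delta) = 36 + 196 = 232
d²(P, Indus) = 49 + 256 = 305
d²(P, Fornax) = 121 + 1 = 122
d²(P, Ursa) = 225 + 4 = 229
d²(P, Orion) = 64 + 36 = 100
d²(P, Gemma) = 1 + 169 = 170
d²(P, Tauri) = 196 + 16 = 212
P is equidistant from Mira and Orion (both at squared distance 100), and every other site is strictly farther — so P lies on the Mira–Orion Voronoi edge.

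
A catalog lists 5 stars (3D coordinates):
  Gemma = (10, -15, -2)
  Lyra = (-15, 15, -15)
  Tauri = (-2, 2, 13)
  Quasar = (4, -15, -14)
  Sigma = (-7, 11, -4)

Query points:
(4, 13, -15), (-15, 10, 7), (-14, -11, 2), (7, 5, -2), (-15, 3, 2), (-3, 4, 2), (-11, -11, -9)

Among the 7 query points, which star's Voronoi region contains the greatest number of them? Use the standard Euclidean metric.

(4, 13, -15) — d² to each: Gemma:989, Lyra:365, Tauri:941, Quasar:785, Sigma:246 → nearest is Sigma
(-15, 10, 7) — d² to each: Gemma:1331, Lyra:509, Tauri:269, Quasar:1427, Sigma:186 → nearest is Sigma
(-14, -11, 2) — d² to each: Gemma:608, Lyra:966, Tauri:434, Quasar:596, Sigma:569 → nearest is Tauri
(7, 5, -2) — d² to each: Gemma:409, Lyra:753, Tauri:315, Quasar:553, Sigma:236 → nearest is Sigma
(-15, 3, 2) — d² to each: Gemma:965, Lyra:433, Tauri:291, Quasar:941, Sigma:164 → nearest is Sigma
(-3, 4, 2) — d² to each: Gemma:546, Lyra:554, Tauri:126, Quasar:666, Sigma:101 → nearest is Sigma
(-11, -11, -9) — d² to each: Gemma:506, Lyra:728, Tauri:734, Quasar:266, Sigma:525 → nearest is Quasar
Tally — Tauri:1, Quasar:1, Sigma:5. Sigma captures the most (5).

Sigma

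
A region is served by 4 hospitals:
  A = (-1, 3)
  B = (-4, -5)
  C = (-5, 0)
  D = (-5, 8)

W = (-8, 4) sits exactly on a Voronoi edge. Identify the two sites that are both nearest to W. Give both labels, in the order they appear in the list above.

Squared distances from W to each site:
|WA|² = (-8−(-1))² + (4−3)² = 49 + 1 = 50
|WB|² = (-8−(-4))² + (4−(-5))² = 16 + 81 = 97
|WC|² = (-8−(-5))² + (4−0)² = 9 + 16 = 25
|WD|² = (-8−(-5))² + (4−8)² = 9 + 16 = 25
W is equidistant from C and D (both at squared distance 25), and every other site is strictly farther — so W lies on the C–D Voronoi edge.

C and D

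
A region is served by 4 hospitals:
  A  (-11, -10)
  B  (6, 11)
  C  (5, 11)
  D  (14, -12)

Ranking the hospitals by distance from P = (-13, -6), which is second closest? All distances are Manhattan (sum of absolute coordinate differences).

d(P,A) = |-13−(-11)| + |-6−(-10)| = 2 + 4 = 6
d(P,B) = |-13−6| + |-6−11| = 19 + 17 = 36
d(P,C) = |-13−5| + |-6−11| = 18 + 17 = 35
d(P,D) = |-13−14| + |-6−(-12)| = 27 + 6 = 33
Sorted ascending: A, D, C, … — the second-nearest is D.

D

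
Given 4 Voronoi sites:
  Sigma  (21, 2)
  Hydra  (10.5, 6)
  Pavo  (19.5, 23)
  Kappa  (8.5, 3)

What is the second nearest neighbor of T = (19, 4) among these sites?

Squared Euclidean distances:
d²(T, Sigma) = (19−21)² + (4−2)² = 4 + 4 = 8
d²(T, Hydra) = (19−10.5)² + (4−6)² = 72.25 + 4 = 76.25
d²(T, Pavo) = (19−19.5)² + (4−23)² = 0.25 + 361 = 361.25
d²(T, Kappa) = (19−8.5)² + (4−3)² = 110.25 + 1 = 111.25
Sorted ascending: Sigma, Hydra, Kappa, … — the second-nearest is Hydra.

Hydra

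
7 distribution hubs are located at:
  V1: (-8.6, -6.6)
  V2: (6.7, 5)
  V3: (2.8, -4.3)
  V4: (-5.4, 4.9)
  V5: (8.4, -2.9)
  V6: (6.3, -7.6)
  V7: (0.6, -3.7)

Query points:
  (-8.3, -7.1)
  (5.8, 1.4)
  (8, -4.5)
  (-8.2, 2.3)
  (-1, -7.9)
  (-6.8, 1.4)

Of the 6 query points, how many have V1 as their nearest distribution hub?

(-8.3, -7.1) — d² to each: V1:0.34, V2:371.41, V3:131.05, V4:152.41, V5:296.53, V6:213.41, V7:90.77 → nearest is V1
(5.8, 1.4) — d² to each: V1:271.36, V2:13.77, V3:41.49, V4:137.69, V5:25.25, V6:81.25, V7:53.05 → nearest is V2
(8, -4.5) — d² to each: V1:279.97, V2:91.94, V3:27.08, V4:267.92, V5:2.72, V6:12.5, V7:55.4 → nearest is V5
(-8.2, 2.3) — d² to each: V1:79.37, V2:229.3, V3:164.56, V4:14.6, V5:302.6, V6:308.26, V7:113.44 → nearest is V4
(-1, -7.9) — d² to each: V1:59.45, V2:225.7, V3:27.4, V4:183.2, V5:113.36, V6:53.38, V7:20.2 → nearest is V7
(-6.8, 1.4) — d² to each: V1:67.24, V2:195.21, V3:124.65, V4:14.21, V5:249.53, V6:252.61, V7:80.77 → nearest is V4
1 of the 6 points has V1 as nearest.

1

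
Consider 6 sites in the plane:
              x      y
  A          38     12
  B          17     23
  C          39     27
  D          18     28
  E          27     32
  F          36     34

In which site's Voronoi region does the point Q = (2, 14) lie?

B

Since √ is increasing, it suffices to compare squared distances:
|QA|² = 1296 + 4 = 1300
|QB|² = 225 + 81 = 306
|QC|² = 1369 + 169 = 1538
|QD|² = 256 + 196 = 452
|QE|² = 625 + 324 = 949
|QF|² = 1156 + 400 = 1556
The smallest is to B, so Q lies in the Voronoi region of B.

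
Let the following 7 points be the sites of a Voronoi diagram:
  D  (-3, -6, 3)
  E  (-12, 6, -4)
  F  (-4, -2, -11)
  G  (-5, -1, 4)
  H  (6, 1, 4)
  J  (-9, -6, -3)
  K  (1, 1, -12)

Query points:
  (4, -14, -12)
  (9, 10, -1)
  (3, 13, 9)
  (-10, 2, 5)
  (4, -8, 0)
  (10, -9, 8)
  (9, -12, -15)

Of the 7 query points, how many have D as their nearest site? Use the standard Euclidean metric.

1

(4, -14, -12) — d² to each: D:338, E:720, F:209, G:506, H:485, J:314, K:234 → nearest is F
(9, 10, -1) — d² to each: D:416, E:466, F:413, G:342, H:115, J:584, K:266 → nearest is H
(3, 13, 9) — d² to each: D:433, E:443, F:674, G:285, H:178, J:649, K:589 → nearest is H
(-10, 2, 5) — d² to each: D:117, E:101, F:308, G:35, H:258, J:129, K:411 → nearest is G
(4, -8, 0) — d² to each: D:62, E:468, F:221, G:146, H:101, J:182, K:234 → nearest is D
(10, -9, 8) — d² to each: D:203, E:853, F:606, G:305, H:132, J:491, K:581 → nearest is H
(9, -12, -15) — d² to each: D:504, E:886, F:285, G:678, H:539, J:504, K:242 → nearest is K
1 of the 7 points has D as nearest.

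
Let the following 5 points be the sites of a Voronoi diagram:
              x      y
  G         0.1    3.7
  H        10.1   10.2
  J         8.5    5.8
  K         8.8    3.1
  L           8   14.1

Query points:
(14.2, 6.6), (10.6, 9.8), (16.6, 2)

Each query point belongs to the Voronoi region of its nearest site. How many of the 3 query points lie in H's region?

2

(14.2, 6.6) — d² to each: G:207.22, H:29.77, J:33.13, K:41.41, L:94.69 → nearest is H
(10.6, 9.8) — d² to each: G:147.46, H:0.41, J:20.41, K:48.13, L:25.25 → nearest is H
(16.6, 2) — d² to each: G:275.14, H:109.49, J:80.05, K:62.05, L:220.37 → nearest is K
2 of the 3 points have H as nearest.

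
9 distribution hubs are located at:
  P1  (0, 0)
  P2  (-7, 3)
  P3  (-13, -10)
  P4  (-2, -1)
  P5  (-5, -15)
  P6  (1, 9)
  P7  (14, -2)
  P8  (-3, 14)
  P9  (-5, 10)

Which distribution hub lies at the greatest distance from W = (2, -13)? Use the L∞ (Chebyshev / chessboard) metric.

d(W,P1) = max(2, 13) = 13
d(W,P2) = max(9, 16) = 16
d(W,P3) = max(15, 3) = 15
d(W,P4) = max(4, 12) = 12
d(W,P5) = max(7, 2) = 7
d(W,P6) = max(1, 22) = 22
d(W,P7) = max(12, 11) = 12
d(W,P8) = max(5, 27) = 27
d(W,P9) = max(7, 23) = 23
The largest is to P8.

P8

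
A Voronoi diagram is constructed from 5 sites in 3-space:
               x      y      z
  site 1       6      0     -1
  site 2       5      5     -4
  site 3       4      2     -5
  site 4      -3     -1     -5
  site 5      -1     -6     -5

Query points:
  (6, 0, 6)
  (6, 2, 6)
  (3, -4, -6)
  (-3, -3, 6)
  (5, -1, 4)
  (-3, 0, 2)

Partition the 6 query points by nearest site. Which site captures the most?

(6, 0, 6) — d² to each: site 1:49, site 2:126, site 3:129, site 4:203, site 5:206 → nearest is site 1
(6, 2, 6) — d² to each: site 1:53, site 2:110, site 3:125, site 4:211, site 5:234 → nearest is site 1
(3, -4, -6) — d² to each: site 1:50, site 2:89, site 3:38, site 4:46, site 5:21 → nearest is site 5
(-3, -3, 6) — d² to each: site 1:139, site 2:228, site 3:195, site 4:125, site 5:134 → nearest is site 4
(5, -1, 4) — d² to each: site 1:27, site 2:100, site 3:91, site 4:145, site 5:142 → nearest is site 1
(-3, 0, 2) — d² to each: site 1:90, site 2:125, site 3:102, site 4:50, site 5:89 → nearest is site 4
Tally — site 1:3, site 4:2, site 5:1. site 1 captures the most (3).

site 1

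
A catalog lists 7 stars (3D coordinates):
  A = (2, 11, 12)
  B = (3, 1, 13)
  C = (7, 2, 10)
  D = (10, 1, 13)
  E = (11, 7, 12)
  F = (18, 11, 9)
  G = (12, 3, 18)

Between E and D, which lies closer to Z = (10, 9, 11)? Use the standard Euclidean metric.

Compare squared distances:
|ZE|² = (10−11)² + (9−7)² + (11−12)² = 1 + 4 + 1 = 6
|ZD|² = (10−10)² + (9−1)² + (11−13)² = 0 + 64 + 4 = 68
6 < 68, so E is closer.

E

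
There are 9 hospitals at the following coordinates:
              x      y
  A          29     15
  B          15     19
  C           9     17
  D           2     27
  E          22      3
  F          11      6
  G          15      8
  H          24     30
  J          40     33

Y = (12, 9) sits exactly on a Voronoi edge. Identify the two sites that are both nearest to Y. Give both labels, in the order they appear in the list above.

Squared distances from Y to each site:
|YA|² = (12−29)² + (9−15)² = 289 + 36 = 325
|YB|² = (12−15)² + (9−19)² = 9 + 100 = 109
|YC|² = (12−9)² + (9−17)² = 9 + 64 = 73
|YD|² = (12−2)² + (9−27)² = 100 + 324 = 424
|YE|² = (12−22)² + (9−3)² = 100 + 36 = 136
|YF|² = (12−11)² + (9−6)² = 1 + 9 = 10
|YG|² = (12−15)² + (9−8)² = 9 + 1 = 10
|YH|² = (12−24)² + (9−30)² = 144 + 441 = 585
|YJ|² = (12−40)² + (9−33)² = 784 + 576 = 1360
Y is equidistant from F and G (both at squared distance 10), and every other site is strictly farther — so Y lies on the F–G Voronoi edge.

F and G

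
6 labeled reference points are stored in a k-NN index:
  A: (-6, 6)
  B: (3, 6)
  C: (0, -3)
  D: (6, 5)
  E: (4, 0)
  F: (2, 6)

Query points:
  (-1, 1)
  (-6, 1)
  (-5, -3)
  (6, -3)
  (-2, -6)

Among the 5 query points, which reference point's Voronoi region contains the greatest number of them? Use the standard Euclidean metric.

C

(-1, 1) — d² to each: A:50, B:41, C:17, D:65, E:26, F:34 → nearest is C
(-6, 1) — d² to each: A:25, B:106, C:52, D:160, E:101, F:89 → nearest is A
(-5, -3) — d² to each: A:82, B:145, C:25, D:185, E:90, F:130 → nearest is C
(6, -3) — d² to each: A:225, B:90, C:36, D:64, E:13, F:97 → nearest is E
(-2, -6) — d² to each: A:160, B:169, C:13, D:185, E:72, F:160 → nearest is C
Tally — A:1, C:3, E:1. C captures the most (3).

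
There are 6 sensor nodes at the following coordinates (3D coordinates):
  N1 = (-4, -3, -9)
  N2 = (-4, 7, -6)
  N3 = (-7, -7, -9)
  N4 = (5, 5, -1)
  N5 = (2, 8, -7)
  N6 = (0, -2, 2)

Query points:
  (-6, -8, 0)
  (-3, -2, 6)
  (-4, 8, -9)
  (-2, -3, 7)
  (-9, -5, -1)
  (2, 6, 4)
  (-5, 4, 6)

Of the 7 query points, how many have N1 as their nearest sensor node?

(-6, -8, 0) — d² to each: N1:110, N2:265, N3:83, N4:291, N5:369, N6:76 → nearest is N6
(-3, -2, 6) — d² to each: N1:227, N2:226, N3:266, N4:162, N5:294, N6:25 → nearest is N6
(-4, 8, -9) — d² to each: N1:121, N2:10, N3:234, N4:154, N5:40, N6:237 → nearest is N2
(-2, -3, 7) — d² to each: N1:260, N2:273, N3:297, N4:177, N5:333, N6:30 → nearest is N6
(-9, -5, -1) — d² to each: N1:93, N2:194, N3:72, N4:296, N5:326, N6:99 → nearest is N3
(2, 6, 4) — d² to each: N1:286, N2:137, N3:419, N4:35, N5:125, N6:72 → nearest is N4
(-5, 4, 6) — d² to each: N1:275, N2:154, N3:350, N4:150, N5:234, N6:77 → nearest is N6
0 of the 7 points have N1 as nearest.

0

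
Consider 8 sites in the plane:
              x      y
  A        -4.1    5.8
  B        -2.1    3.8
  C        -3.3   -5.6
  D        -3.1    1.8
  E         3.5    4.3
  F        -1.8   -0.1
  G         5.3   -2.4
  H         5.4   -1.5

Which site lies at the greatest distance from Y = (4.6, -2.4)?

A

Squared Euclidean distances:
|YA|² = (4.6−(-4.1))² + (-2.4−5.8)² = 75.69 + 67.24 = 142.93
|YB|² = (4.6−(-2.1))² + (-2.4−3.8)² = 44.89 + 38.44 = 83.33
|YC|² = (4.6−(-3.3))² + (-2.4−(-5.6))² = 62.41 + 10.24 = 72.65
|YD|² = (4.6−(-3.1))² + (-2.4−1.8)² = 59.29 + 17.64 = 76.93
|YE|² = (4.6−3.5)² + (-2.4−4.3)² = 1.21 + 44.89 = 46.1
|YF|² = (4.6−(-1.8))² + (-2.4−(-0.1))² = 40.96 + 5.29 = 46.25
|YG|² = (4.6−5.3)² + (-2.4−(-2.4))² = 0.49 + 0 = 0.49
|YH|² = (4.6−5.4)² + (-2.4−(-1.5))² = 0.64 + 0.81 = 1.45
The largest is to A.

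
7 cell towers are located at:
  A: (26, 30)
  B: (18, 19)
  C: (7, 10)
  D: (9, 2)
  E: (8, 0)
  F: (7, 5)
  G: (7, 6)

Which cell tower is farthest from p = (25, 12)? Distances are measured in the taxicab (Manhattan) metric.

d(p,A) = 1 + 18 = 19
d(p,B) = 7 + 7 = 14
d(p,C) = 18 + 2 = 20
d(p,D) = 16 + 10 = 26
d(p,E) = 17 + 12 = 29
d(p,F) = 18 + 7 = 25
d(p,G) = 18 + 6 = 24
The largest is to E.

E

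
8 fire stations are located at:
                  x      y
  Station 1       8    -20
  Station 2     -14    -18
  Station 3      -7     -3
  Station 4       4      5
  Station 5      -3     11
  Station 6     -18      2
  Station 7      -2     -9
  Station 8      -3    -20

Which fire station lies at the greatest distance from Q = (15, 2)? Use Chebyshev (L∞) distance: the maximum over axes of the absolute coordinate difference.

Station 6

d(Q, Station 1) = max(7, 22) = 22
d(Q, Station 2) = max(29, 20) = 29
d(Q, Station 3) = max(22, 5) = 22
d(Q, Station 4) = max(11, 3) = 11
d(Q, Station 5) = max(18, 9) = 18
d(Q, Station 6) = max(33, 0) = 33
d(Q, Station 7) = max(17, 11) = 17
d(Q, Station 8) = max(18, 22) = 22
The largest is to Station 6.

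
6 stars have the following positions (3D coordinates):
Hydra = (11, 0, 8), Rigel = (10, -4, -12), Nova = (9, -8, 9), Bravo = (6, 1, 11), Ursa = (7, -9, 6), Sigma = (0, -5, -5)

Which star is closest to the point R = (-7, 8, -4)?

Squared Euclidean distances:
d²(R, Hydra) = (-7−11)² + (8−0)² + (-4−8)² = 324 + 64 + 144 = 532
d²(R, Rigel) = (-7−10)² + (8−(-4))² + (-4−(-12))² = 289 + 144 + 64 = 497
d²(R, Nova) = (-7−9)² + (8−(-8))² + (-4−9)² = 256 + 256 + 169 = 681
d²(R, Bravo) = (-7−6)² + (8−1)² + (-4−11)² = 169 + 49 + 225 = 443
d²(R, Ursa) = (-7−7)² + (8−(-9))² + (-4−6)² = 196 + 289 + 100 = 585
d²(R, Sigma) = (-7−0)² + (8−(-5))² + (-4−(-5))² = 49 + 169 + 1 = 219
Minimum is at Sigma.

Sigma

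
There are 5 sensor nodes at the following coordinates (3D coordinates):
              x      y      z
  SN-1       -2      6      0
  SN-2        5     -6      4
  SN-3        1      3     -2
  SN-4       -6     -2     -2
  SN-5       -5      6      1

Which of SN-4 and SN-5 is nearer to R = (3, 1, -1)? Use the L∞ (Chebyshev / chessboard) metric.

SN-5

d(R, SN-4) = max(9, 3, 1) = 9
d(R, SN-5) = max(8, 5, 2) = 8
9 > 8, so SN-5 is closer.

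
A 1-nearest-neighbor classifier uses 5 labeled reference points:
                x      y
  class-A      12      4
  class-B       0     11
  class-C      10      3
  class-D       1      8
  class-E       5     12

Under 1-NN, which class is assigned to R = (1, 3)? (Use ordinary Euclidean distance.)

class-D

Squared Euclidean distances:
d²(R, class-A) = (1−12)² + (3−4)² = 121 + 1 = 122
d²(R, class-B) = (1−0)² + (3−11)² = 1 + 64 = 65
d²(R, class-C) = (1−10)² + (3−3)² = 81 + 0 = 81
d²(R, class-D) = (1−1)² + (3−8)² = 0 + 25 = 25
d²(R, class-E) = (1−5)² + (3−12)² = 16 + 81 = 97
The smallest is to class-D, so R lies in the Voronoi region of class-D.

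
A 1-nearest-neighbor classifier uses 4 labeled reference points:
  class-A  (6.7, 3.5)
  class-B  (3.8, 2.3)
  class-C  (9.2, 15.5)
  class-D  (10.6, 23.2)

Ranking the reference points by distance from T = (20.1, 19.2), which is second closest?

class-C

Compare squared distances (the ordering matches that of the actual distances):
d²(T, class-A) = (20.1−6.7)² + (19.2−3.5)² = 179.56 + 246.49 = 426.05
d²(T, class-B) = (20.1−3.8)² + (19.2−2.3)² = 265.69 + 285.61 = 551.3
d²(T, class-C) = (20.1−9.2)² + (19.2−15.5)² = 118.81 + 13.69 = 132.5
d²(T, class-D) = (20.1−10.6)² + (19.2−23.2)² = 90.25 + 16 = 106.25
Sorted ascending: class-D, class-C, class-A, … — the second-nearest is class-C.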